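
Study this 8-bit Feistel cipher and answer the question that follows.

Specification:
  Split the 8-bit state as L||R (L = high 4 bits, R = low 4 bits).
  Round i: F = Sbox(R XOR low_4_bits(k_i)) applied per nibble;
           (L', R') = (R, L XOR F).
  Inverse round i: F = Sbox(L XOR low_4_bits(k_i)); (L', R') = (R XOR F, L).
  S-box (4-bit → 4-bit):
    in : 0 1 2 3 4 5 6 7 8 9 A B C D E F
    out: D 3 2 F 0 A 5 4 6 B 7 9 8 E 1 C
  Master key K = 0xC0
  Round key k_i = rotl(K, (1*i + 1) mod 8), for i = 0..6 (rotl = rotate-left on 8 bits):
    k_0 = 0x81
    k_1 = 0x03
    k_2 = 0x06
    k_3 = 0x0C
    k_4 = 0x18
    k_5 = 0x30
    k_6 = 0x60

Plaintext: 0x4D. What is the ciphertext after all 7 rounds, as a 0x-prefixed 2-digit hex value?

0xE2

s_0 = plaintext = 0x4D
s_1 = Round(s_0, k_0) = 0xDC
s_2 = Round(s_1, k_1) = 0xC1
s_3 = Round(s_2, k_2) = 0x18
s_4 = Round(s_3, k_3) = 0x81
s_5 = Round(s_4, k_4) = 0x13
s_6 = Round(s_5, k_5) = 0x3E
s_7 = Round(s_6, k_6) = 0xE2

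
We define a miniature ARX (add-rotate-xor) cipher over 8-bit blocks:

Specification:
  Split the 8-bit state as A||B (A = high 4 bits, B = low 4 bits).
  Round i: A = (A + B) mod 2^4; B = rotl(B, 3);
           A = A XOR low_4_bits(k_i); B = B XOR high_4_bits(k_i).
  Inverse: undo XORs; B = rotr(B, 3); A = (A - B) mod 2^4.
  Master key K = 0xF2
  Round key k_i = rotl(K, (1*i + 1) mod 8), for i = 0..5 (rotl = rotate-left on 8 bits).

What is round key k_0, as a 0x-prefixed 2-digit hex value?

0xE5

K = 0xF2
k_0 = rotl(K, (1*0+1) mod 8) = rotl(K, 1) = 0xE5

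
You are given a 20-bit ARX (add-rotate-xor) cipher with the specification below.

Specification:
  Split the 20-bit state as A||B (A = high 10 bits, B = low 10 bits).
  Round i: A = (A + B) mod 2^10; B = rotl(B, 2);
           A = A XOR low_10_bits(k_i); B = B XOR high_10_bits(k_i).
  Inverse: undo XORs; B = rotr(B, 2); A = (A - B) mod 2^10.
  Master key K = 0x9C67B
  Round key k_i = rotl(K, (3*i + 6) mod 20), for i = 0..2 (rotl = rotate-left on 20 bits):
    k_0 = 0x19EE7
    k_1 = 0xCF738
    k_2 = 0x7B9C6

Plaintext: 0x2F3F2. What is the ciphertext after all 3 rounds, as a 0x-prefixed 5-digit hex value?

0x677D7

s_0 = plaintext = 0x2F3F2
s_1 = Round(s_0, k_0) = 0x927AC
s_2 = Round(s_1, k_1) = 0xB358E
s_3 = Round(s_2, k_2) = 0x677D7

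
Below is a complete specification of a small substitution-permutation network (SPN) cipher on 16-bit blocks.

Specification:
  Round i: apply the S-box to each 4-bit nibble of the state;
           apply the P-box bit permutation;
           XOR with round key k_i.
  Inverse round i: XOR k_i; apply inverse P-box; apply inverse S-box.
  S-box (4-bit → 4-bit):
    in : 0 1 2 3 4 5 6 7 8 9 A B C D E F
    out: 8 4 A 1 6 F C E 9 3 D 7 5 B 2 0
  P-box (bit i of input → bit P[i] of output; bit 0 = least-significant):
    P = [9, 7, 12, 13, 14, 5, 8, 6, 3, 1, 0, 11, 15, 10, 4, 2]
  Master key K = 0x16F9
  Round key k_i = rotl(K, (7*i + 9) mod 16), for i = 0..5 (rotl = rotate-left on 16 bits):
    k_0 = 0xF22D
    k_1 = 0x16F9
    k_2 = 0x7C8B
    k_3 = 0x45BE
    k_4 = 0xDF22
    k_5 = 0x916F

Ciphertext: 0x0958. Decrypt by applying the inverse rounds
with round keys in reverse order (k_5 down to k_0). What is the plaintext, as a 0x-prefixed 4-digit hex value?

0x306F

s_0 = ciphertext = 0x0958
s_1 = InvRound(s_0, k_5) = 0xA7E1
s_2 = InvRound(s_1, k_4) = 0xF787
s_3 = InvRound(s_2, k_3) = 0xCCEA
s_4 = InvRound(s_3, k_2) = 0x3126
s_5 = InvRound(s_4, k_1) = 0x7B6D
s_6 = InvRound(s_5, k_0) = 0x306F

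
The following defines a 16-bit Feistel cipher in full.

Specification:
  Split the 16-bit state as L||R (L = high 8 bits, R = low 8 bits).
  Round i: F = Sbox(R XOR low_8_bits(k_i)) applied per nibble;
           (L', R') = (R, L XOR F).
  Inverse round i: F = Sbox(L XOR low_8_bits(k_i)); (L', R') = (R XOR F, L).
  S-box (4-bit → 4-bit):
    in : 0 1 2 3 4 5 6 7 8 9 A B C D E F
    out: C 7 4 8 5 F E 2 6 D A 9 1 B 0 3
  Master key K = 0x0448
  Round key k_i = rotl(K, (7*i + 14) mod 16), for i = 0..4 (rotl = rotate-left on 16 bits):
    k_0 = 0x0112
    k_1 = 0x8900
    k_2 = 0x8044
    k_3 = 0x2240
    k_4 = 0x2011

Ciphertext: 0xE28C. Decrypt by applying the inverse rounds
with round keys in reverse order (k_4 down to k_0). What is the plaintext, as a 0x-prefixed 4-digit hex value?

0x2936

s_0 = ciphertext = 0xE28C
s_1 = InvRound(s_0, k_4) = 0xB4E2
s_2 = InvRound(s_1, k_3) = 0xD7B4
s_3 = InvRound(s_2, k_2) = 0x6CD7
s_4 = InvRound(s_3, k_1) = 0x366C
s_5 = InvRound(s_4, k_0) = 0x2936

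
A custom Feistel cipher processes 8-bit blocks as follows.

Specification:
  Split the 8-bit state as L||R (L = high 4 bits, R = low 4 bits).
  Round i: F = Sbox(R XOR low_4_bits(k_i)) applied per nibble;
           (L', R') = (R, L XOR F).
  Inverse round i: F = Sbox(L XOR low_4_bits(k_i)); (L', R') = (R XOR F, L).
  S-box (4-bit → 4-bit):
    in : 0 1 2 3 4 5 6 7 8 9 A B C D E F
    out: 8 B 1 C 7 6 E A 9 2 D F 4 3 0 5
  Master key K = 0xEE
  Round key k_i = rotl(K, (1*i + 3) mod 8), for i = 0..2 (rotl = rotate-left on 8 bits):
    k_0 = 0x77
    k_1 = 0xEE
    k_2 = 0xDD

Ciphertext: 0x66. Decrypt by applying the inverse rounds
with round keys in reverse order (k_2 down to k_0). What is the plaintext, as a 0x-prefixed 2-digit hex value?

s_0 = ciphertext = 0x66
s_1 = InvRound(s_0, k_2) = 0x96
s_2 = InvRound(s_1, k_1) = 0xC9
s_3 = InvRound(s_2, k_0) = 0x6C

0x6C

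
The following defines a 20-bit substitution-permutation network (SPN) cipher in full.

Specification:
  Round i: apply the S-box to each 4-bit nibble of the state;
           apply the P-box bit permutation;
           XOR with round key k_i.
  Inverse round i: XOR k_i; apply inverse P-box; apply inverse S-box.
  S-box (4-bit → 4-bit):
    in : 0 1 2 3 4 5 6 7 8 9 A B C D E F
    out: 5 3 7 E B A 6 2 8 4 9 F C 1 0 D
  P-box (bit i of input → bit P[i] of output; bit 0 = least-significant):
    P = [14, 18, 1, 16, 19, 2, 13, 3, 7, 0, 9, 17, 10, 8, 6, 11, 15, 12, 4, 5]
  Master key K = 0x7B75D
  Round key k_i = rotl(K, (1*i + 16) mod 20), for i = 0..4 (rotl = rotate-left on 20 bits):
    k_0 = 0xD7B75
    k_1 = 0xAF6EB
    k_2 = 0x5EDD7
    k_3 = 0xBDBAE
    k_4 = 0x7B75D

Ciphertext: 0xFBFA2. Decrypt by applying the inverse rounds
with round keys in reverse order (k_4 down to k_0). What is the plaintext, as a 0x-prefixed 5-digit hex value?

0x0E5CC

s_0 = ciphertext = 0xFBFA2
s_1 = InvRound(s_0, k_4) = 0xCC149
s_2 = InvRound(s_1, k_3) = 0x5CB73
s_3 = InvRound(s_2, k_2) = 0x8D06E
s_4 = InvRound(s_3, k_1) = 0xEDB6E
s_5 = InvRound(s_4, k_0) = 0x0E5CC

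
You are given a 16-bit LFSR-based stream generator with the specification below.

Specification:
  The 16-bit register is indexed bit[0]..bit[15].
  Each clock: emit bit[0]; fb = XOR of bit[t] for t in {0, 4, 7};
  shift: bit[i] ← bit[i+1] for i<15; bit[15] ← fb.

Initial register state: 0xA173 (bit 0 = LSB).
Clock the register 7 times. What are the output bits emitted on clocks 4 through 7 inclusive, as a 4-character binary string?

reg_0 = 0xA173
clock 1: out=1, reg = 0x50B9
clock 2: out=1, reg = 0xA85C
clock 3: out=0, reg = 0xD42E
clock 4: out=0, reg = 0x6A17
clock 5: out=1, reg = 0x350B
clock 6: out=1, reg = 0x9A85
clock 7: out=1, reg = 0x4D42

0111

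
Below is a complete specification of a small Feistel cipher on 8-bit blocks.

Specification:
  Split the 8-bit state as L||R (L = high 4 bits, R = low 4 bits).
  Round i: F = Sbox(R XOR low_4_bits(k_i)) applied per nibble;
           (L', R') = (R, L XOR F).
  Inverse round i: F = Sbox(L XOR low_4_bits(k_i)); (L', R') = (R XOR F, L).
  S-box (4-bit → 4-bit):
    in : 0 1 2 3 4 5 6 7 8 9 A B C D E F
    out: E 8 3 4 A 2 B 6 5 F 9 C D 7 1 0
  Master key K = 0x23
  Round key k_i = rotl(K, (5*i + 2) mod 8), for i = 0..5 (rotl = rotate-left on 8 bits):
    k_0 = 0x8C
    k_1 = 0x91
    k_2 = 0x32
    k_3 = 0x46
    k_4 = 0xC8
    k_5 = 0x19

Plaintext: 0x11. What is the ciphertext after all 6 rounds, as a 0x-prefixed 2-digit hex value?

s_0 = plaintext = 0x11
s_1 = Round(s_0, k_0) = 0x16
s_2 = Round(s_1, k_1) = 0x67
s_3 = Round(s_2, k_2) = 0x74
s_4 = Round(s_3, k_3) = 0x44
s_5 = Round(s_4, k_4) = 0x49
s_6 = Round(s_5, k_5) = 0x9A

0x9A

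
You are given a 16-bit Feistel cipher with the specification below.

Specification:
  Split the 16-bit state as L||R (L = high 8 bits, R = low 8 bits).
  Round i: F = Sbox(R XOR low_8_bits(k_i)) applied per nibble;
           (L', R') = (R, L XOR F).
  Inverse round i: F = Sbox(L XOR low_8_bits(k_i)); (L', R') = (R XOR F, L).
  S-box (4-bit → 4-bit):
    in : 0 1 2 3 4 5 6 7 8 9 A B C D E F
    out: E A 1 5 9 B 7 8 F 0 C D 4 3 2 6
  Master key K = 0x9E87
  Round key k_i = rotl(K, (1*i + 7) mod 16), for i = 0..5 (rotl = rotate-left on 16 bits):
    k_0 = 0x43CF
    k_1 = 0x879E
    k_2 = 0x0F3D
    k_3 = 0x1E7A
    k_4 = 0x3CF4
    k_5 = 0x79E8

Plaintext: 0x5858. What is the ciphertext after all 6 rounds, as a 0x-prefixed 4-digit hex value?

0x9ECC

s_0 = plaintext = 0x5858
s_1 = Round(s_0, k_0) = 0x5850
s_2 = Round(s_1, k_1) = 0x501A
s_3 = Round(s_2, k_2) = 0x1A48
s_4 = Round(s_3, k_3) = 0x484B
s_5 = Round(s_4, k_4) = 0x4B9E
s_6 = Round(s_5, k_5) = 0x9ECC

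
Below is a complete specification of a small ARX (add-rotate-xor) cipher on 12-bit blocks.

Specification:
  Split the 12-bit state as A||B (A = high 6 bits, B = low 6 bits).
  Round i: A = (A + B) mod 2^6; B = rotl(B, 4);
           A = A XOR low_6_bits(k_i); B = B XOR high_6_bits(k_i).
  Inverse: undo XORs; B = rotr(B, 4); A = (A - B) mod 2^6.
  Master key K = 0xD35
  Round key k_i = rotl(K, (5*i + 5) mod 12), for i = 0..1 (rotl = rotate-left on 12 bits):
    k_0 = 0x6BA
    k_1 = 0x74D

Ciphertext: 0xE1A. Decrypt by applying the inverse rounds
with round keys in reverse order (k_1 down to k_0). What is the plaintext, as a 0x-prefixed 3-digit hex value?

s_0 = ciphertext = 0xE1A
s_1 = InvRound(s_0, k_1) = 0x65C
s_2 = InvRound(s_1, k_0) = 0x2D8

0x2D8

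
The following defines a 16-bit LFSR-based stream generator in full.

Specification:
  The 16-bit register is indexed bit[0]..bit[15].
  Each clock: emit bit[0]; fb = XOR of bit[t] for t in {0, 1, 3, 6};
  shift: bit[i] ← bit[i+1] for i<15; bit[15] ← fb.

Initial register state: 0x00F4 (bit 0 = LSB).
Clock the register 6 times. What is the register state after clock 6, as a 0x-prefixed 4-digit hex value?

0x4C03

reg_0 = 0x00F4
clock 1: out=0, reg = 0x807A
clock 2: out=0, reg = 0xC03D
clock 3: out=1, reg = 0x601E
clock 4: out=0, reg = 0x300F
clock 5: out=1, reg = 0x9807
clock 6: out=1, reg = 0x4C03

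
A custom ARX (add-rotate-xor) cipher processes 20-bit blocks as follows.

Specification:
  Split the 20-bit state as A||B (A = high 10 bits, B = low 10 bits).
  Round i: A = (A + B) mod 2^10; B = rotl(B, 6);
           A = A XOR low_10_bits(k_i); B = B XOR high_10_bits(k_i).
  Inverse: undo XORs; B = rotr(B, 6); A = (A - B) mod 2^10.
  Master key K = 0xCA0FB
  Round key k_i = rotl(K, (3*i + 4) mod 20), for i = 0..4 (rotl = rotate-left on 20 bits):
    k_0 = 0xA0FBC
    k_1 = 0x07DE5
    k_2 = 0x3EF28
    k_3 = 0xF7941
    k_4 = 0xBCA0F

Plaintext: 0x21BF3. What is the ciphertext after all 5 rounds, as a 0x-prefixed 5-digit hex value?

0x7826D

s_0 = plaintext = 0x21BF3
s_1 = Round(s_0, k_0) = 0xF167C
s_2 = Round(s_1, k_1) = 0xE9338
s_3 = Round(s_2, k_2) = 0x7D2C8
s_4 = Round(s_3, k_3) = 0x7F5F2
s_5 = Round(s_4, k_4) = 0x7826D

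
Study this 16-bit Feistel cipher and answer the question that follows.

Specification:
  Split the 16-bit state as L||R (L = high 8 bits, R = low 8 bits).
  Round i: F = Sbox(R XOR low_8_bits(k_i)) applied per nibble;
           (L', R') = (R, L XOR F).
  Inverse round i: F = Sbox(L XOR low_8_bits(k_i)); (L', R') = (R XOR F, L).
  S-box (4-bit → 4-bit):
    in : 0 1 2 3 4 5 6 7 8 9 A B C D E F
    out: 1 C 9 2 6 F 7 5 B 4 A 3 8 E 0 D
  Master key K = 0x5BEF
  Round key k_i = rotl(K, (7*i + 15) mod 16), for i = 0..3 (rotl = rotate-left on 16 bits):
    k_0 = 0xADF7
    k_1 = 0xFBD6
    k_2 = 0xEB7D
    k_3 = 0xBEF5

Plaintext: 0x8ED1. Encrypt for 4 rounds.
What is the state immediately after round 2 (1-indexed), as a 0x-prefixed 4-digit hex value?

0x195C

s_0 = plaintext = 0x8ED1
s_1 = Round(s_0, k_0) = 0xD119
s_2 = Round(s_1, k_1) = 0x195C
s_3 = Round(s_2, k_2) = 0x5C85
s_4 = Round(s_3, k_3) = 0x850D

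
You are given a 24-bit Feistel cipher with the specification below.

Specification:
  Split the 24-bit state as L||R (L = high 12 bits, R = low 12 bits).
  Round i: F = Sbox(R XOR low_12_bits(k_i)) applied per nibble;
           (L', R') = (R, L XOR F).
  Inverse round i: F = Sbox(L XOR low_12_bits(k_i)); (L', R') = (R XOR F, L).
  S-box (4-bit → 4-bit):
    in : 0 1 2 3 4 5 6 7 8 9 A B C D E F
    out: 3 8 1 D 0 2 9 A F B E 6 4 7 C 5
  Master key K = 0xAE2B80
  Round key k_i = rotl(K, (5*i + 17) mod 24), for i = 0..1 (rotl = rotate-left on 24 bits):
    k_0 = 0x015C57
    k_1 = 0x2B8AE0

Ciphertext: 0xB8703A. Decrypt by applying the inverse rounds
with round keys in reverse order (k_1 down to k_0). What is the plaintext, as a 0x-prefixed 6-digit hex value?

s_0 = ciphertext = 0xB8703A
s_1 = InvRound(s_0, k_1) = 0x8A0B87
s_2 = InvRound(s_1, k_0) = 0xBDD8A0

0xBDD8A0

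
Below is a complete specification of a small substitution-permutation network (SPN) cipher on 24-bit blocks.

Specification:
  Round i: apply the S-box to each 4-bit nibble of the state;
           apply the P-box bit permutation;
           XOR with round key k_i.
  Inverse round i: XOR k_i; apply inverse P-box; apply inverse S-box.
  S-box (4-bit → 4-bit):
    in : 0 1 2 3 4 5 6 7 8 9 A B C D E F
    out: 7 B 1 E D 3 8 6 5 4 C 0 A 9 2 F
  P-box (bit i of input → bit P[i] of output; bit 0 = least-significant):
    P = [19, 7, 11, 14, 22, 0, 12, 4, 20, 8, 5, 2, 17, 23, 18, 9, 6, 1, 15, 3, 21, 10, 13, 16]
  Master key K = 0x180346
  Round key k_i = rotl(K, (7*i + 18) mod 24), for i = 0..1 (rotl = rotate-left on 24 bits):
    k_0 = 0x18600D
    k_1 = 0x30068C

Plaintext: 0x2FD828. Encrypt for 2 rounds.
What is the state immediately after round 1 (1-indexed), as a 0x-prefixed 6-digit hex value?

s_0 = plaintext = 0x2FD828
s_1 = Round(s_0, k_0) = 0x62EA67
s_2 = Round(s_1, k_1) = 0xB10E78

0x62EA67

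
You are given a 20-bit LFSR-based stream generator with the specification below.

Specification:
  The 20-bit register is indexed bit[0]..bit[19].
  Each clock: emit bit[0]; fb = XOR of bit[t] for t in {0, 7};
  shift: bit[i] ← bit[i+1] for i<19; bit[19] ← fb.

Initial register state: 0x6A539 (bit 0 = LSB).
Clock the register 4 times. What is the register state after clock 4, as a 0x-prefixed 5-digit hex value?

reg_0 = 0x6A539
clock 1: out=1, reg = 0xB529C
clock 2: out=0, reg = 0xDA94E
clock 3: out=0, reg = 0x6D4A7
clock 4: out=1, reg = 0x36A53

0x36A53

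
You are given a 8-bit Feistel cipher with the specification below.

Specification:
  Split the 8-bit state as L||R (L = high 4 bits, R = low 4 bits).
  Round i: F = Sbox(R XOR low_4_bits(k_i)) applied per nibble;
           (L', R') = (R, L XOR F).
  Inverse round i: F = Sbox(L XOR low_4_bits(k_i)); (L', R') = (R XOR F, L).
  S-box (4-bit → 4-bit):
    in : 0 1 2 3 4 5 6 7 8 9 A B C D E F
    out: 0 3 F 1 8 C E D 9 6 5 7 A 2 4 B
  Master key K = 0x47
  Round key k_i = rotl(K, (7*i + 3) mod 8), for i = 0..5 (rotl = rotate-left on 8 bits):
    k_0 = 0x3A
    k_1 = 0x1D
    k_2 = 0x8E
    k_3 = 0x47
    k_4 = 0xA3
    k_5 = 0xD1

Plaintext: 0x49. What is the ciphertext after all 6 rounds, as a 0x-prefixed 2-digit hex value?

0x31

s_0 = plaintext = 0x49
s_1 = Round(s_0, k_0) = 0x95
s_2 = Round(s_1, k_1) = 0x50
s_3 = Round(s_2, k_2) = 0x01
s_4 = Round(s_3, k_3) = 0x1E
s_5 = Round(s_4, k_4) = 0xE3
s_6 = Round(s_5, k_5) = 0x31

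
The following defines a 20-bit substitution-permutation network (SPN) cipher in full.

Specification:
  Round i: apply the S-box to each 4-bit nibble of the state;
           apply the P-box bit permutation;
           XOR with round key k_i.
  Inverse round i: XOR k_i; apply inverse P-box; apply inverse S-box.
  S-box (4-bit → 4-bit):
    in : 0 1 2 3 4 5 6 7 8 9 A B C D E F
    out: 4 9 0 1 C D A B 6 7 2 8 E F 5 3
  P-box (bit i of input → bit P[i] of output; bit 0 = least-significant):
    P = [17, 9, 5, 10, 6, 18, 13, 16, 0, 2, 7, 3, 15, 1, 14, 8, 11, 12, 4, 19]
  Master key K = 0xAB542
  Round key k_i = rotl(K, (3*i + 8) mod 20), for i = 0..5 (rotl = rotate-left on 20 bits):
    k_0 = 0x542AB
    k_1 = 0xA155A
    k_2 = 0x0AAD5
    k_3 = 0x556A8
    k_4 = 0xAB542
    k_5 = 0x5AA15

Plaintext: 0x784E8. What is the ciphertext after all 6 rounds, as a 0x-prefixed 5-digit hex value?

0x35B5A

s_0 = plaintext = 0x784E8
s_1 = Round(s_0, k_0) = 0xD3841
s_2 = Round(s_1, k_1) = 0x1A9CE
s_3 = Round(s_2, k_2) = 0xF8272
s_4 = Round(s_3, k_3) = 0x00EEA
s_5 = Round(s_4, k_4) = 0xAD793
s_6 = Round(s_5, k_5) = 0x35B5A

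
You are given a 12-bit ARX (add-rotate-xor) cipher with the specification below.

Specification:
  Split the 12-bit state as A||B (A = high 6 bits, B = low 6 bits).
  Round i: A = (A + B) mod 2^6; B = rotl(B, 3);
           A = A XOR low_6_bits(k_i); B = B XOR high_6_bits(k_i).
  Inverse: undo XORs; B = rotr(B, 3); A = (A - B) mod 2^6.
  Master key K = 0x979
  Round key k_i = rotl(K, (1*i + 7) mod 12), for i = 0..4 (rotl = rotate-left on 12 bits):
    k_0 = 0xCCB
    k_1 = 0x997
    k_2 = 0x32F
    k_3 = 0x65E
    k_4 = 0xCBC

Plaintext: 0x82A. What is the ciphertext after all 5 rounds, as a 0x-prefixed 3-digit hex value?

s_0 = plaintext = 0x82A
s_1 = Round(s_0, k_0) = 0x066
s_2 = Round(s_1, k_1) = 0xC12
s_3 = Round(s_2, k_2) = 0xB5E
s_4 = Round(s_3, k_3) = 0x56A
s_5 = Round(s_4, k_4) = 0x0E7

0x0E7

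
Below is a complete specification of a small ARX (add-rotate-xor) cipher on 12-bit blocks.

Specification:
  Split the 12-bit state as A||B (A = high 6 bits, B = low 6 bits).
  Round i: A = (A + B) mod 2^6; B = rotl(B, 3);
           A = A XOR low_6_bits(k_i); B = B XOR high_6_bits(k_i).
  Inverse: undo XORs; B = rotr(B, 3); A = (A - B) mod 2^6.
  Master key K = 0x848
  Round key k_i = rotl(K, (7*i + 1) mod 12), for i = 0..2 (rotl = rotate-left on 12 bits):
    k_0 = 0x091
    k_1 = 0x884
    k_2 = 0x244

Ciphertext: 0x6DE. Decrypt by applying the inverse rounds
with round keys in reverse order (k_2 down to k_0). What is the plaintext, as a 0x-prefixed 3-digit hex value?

0x1C8

s_0 = ciphertext = 0x6DE
s_1 = InvRound(s_0, k_2) = 0x97A
s_2 = InvRound(s_1, k_1) = 0x783
s_3 = InvRound(s_2, k_0) = 0x1C8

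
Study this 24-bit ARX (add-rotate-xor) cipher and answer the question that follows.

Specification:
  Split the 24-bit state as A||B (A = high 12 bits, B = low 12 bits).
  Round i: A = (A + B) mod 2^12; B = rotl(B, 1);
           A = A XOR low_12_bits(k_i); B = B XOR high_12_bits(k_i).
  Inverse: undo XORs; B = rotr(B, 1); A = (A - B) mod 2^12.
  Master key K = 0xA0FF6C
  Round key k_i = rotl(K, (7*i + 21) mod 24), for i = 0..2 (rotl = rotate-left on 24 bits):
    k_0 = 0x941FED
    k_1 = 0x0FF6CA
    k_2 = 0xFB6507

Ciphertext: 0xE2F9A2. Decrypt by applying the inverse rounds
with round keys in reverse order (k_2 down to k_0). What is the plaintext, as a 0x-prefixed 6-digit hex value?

0x2DA85D

s_0 = ciphertext = 0xE2F9A2
s_1 = InvRound(s_0, k_2) = 0x81E30A
s_2 = InvRound(s_1, k_1) = 0x4DA9FA
s_3 = InvRound(s_2, k_0) = 0x2DA85D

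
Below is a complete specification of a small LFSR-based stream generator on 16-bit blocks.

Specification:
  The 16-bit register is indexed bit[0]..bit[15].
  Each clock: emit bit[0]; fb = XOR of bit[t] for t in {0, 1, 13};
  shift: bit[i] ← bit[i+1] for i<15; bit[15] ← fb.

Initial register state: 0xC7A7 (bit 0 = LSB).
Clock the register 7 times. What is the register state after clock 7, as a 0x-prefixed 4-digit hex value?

reg_0 = 0xC7A7
clock 1: out=1, reg = 0x63D3
clock 2: out=1, reg = 0xB1E9
clock 3: out=1, reg = 0x58F4
clock 4: out=0, reg = 0x2C7A
clock 5: out=0, reg = 0x163D
clock 6: out=1, reg = 0x8B1E
clock 7: out=0, reg = 0xC58F

0xC58F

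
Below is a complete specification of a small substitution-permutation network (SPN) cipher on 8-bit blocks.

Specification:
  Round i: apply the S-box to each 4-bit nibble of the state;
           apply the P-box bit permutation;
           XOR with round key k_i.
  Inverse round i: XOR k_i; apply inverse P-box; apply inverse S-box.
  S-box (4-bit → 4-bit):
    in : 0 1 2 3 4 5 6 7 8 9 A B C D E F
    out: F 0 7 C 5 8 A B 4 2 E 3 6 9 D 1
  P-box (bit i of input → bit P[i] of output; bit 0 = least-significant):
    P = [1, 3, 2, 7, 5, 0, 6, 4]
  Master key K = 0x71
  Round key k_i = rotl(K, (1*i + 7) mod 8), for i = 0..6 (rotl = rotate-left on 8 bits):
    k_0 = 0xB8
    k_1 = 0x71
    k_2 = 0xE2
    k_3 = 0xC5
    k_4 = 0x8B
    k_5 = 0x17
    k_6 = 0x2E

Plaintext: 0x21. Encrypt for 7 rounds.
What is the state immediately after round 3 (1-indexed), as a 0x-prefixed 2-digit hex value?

0x8A

s_0 = plaintext = 0x21
s_1 = Round(s_0, k_0) = 0xD9
s_2 = Round(s_1, k_1) = 0x49
s_3 = Round(s_2, k_2) = 0x8A
s_4 = Round(s_3, k_3) = 0x09
s_5 = Round(s_4, k_4) = 0xF2
s_6 = Round(s_5, k_5) = 0x39
s_7 = Round(s_6, k_6) = 0x76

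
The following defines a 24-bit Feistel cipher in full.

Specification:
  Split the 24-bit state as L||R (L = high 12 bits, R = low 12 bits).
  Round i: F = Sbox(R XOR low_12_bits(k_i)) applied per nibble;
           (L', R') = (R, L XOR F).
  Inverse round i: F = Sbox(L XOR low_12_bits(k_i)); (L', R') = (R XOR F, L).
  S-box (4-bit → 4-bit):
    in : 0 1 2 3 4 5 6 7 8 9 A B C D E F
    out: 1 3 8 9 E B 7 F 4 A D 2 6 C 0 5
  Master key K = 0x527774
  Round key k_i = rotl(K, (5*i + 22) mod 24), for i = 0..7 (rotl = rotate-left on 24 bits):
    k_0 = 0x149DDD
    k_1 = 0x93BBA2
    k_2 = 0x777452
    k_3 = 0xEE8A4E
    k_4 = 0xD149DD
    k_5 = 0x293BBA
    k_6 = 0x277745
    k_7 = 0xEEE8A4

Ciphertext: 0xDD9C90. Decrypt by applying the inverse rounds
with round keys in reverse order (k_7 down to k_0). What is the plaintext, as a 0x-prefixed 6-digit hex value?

0x6371E2

s_0 = ciphertext = 0xDD9C90
s_1 = InvRound(s_0, k_7) = 0x76CDD9
s_2 = InvRound(s_1, k_6) = 0xC5376C
s_3 = InvRound(s_2, k_5) = 0x866C53
s_4 = InvRound(s_3, k_4) = 0xF71866
s_5 = InvRound(s_4, k_3) = 0x3F3F71
s_6 = InvRound(s_5, k_2) = 0x0A23F3
s_7 = InvRound(s_6, k_1) = 0x1E20A2
s_8 = InvRound(s_7, k_0) = 0x6371E2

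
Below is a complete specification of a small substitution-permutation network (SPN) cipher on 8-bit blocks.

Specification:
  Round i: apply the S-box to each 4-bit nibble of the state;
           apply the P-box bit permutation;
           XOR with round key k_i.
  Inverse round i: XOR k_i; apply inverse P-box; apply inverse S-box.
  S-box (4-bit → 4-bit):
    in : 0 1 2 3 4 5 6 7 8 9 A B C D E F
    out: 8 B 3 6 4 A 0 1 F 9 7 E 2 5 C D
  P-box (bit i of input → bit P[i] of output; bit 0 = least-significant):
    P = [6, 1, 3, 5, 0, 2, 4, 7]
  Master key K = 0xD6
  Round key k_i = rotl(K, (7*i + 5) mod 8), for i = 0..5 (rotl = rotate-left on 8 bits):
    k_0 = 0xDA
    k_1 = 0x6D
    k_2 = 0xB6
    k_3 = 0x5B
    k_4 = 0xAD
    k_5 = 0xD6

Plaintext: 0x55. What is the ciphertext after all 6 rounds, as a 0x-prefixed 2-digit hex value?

0xFF

s_0 = plaintext = 0x55
s_1 = Round(s_0, k_0) = 0x7C
s_2 = Round(s_1, k_1) = 0x6E
s_3 = Round(s_2, k_2) = 0x9E
s_4 = Round(s_3, k_3) = 0xF2
s_5 = Round(s_4, k_4) = 0x7E
s_6 = Round(s_5, k_5) = 0xFF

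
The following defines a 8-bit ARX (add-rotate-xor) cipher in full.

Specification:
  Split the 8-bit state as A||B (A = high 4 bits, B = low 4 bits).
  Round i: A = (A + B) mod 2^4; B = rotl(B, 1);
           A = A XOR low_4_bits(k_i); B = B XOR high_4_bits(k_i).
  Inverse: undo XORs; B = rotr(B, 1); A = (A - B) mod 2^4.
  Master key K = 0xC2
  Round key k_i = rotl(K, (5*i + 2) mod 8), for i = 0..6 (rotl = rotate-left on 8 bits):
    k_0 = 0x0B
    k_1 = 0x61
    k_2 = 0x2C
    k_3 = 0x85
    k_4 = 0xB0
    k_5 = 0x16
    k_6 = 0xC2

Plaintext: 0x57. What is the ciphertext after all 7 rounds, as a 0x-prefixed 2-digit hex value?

s_0 = plaintext = 0x57
s_1 = Round(s_0, k_0) = 0x7E
s_2 = Round(s_1, k_1) = 0x4B
s_3 = Round(s_2, k_2) = 0x35
s_4 = Round(s_3, k_3) = 0xD2
s_5 = Round(s_4, k_4) = 0xFF
s_6 = Round(s_5, k_5) = 0x8E
s_7 = Round(s_6, k_6) = 0x41

0x41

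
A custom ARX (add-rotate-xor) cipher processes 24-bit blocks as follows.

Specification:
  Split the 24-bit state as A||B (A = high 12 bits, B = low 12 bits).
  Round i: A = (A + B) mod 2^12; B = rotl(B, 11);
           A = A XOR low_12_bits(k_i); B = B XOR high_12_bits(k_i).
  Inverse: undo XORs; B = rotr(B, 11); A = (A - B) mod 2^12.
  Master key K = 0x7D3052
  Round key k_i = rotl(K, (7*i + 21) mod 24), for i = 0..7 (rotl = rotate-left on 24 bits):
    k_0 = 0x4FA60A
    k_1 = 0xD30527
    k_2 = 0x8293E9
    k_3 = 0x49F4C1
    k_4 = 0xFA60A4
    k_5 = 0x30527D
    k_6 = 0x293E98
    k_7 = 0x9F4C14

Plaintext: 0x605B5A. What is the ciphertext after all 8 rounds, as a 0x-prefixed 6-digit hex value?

s_0 = plaintext = 0x605B5A
s_1 = Round(s_0, k_0) = 0x755157
s_2 = Round(s_1, k_1) = 0xD8B59B
s_3 = Round(s_2, k_2) = 0x0CF2E4
s_4 = Round(s_3, k_3) = 0x7725ED
s_5 = Round(s_4, k_4) = 0xDFB550
s_6 = Round(s_5, k_5) = 0x1361AD
s_7 = Round(s_6, k_6) = 0xC7BA45
s_8 = Round(s_7, k_7) = 0xAD44D6

0xAD44D6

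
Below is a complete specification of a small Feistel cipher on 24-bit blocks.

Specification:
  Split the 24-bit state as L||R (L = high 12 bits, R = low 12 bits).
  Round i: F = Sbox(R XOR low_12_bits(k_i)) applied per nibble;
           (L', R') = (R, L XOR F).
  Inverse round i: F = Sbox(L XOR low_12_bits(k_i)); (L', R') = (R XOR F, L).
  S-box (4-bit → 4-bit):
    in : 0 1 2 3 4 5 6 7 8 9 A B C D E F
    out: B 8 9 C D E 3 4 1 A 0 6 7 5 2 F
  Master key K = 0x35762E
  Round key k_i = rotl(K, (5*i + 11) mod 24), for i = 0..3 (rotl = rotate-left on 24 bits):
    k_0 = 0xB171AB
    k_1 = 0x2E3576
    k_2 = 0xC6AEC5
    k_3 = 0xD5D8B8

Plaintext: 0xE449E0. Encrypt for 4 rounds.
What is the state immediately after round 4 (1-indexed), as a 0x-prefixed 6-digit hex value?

0xB2356B

s_0 = plaintext = 0xE449E0
s_1 = Round(s_0, k_0) = 0x9E0F92
s_2 = Round(s_1, k_1) = 0xF929CD
s_3 = Round(s_2, k_2) = 0x9CDB23
s_4 = Round(s_3, k_3) = 0xB2356B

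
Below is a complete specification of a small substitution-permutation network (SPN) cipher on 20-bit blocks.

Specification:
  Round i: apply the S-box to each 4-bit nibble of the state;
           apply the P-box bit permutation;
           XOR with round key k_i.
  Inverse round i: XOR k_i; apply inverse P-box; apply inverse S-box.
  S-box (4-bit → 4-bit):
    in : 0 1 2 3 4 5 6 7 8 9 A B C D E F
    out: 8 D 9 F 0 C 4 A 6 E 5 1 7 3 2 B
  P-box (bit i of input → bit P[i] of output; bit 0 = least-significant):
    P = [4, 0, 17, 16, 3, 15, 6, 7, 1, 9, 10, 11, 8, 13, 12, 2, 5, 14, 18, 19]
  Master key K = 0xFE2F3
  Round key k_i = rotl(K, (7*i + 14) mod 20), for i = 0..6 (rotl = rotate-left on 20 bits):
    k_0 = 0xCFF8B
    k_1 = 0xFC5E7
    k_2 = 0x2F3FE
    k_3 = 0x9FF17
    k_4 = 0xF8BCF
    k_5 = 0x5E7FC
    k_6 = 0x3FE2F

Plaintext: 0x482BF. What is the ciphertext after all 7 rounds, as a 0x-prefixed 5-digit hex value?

0x72E48

s_0 = plaintext = 0x482BF
s_1 = Round(s_0, k_0) = 0xDC790
s_2 = Round(s_1, k_1) = 0xE3E07
s_3 = Round(s_2, k_2) = 0x3807B
s_4 = Round(s_3, k_3) = 0x507A7
s_5 = Round(s_4, k_4) = 0x28182
s_6 = Round(s_5, k_5) = 0xC5B8E
s_7 = Round(s_6, k_6) = 0x72E48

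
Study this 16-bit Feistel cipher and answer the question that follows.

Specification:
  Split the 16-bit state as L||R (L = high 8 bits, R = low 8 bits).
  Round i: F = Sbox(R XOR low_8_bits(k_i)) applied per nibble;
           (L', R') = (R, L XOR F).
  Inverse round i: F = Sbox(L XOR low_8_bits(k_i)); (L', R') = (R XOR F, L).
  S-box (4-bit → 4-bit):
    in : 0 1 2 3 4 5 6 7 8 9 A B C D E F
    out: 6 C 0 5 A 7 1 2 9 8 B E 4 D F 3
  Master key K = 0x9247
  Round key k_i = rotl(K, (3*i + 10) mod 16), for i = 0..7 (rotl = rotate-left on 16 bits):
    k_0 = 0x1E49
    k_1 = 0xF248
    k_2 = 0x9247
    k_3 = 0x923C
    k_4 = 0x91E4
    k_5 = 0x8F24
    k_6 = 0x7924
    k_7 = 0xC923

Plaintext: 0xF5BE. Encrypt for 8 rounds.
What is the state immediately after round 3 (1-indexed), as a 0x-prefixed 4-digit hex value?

s_0 = plaintext = 0xF5BE
s_1 = Round(s_0, k_0) = 0xBEC7
s_2 = Round(s_1, k_1) = 0xC72D
s_3 = Round(s_2, k_2) = 0x2DDC
s_4 = Round(s_3, k_3) = 0xDCDB
s_5 = Round(s_4, k_4) = 0xDB8F
s_6 = Round(s_5, k_5) = 0x8F65
s_7 = Round(s_6, k_6) = 0x6523
s_8 = Round(s_7, k_7) = 0x2303

0x2DDC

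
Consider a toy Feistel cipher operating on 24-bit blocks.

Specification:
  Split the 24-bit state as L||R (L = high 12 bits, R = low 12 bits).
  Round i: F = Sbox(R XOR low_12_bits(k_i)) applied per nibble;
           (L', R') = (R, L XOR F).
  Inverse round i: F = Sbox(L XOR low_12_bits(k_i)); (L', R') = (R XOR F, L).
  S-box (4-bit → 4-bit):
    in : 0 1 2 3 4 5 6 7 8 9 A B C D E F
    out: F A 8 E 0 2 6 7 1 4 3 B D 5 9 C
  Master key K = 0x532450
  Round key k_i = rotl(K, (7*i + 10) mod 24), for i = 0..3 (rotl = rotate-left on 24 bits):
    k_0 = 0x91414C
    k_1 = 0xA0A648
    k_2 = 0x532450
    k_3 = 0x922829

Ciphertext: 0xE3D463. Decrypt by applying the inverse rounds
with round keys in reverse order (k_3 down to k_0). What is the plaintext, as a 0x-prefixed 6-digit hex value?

0xB13B28

s_0 = ciphertext = 0xE3D463
s_1 = InvRound(s_0, k_3) = 0x2C3E3D
s_2 = InvRound(s_1, k_2) = 0x8732C3
s_3 = InvRound(s_2, k_1) = 0xB28873
s_4 = InvRound(s_3, k_0) = 0xB13B28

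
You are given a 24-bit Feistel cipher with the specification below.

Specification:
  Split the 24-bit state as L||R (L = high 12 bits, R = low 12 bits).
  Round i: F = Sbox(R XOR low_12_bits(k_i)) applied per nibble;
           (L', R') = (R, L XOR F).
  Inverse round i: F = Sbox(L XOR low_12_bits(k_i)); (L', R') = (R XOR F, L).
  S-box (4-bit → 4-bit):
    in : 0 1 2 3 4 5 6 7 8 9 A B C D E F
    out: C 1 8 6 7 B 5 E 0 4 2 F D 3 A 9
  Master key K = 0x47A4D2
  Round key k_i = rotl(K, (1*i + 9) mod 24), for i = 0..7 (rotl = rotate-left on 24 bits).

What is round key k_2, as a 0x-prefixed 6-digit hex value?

K = 0x47A4D2
k_0 = rotl(K, (1*0+9) mod 24) = rotl(K, 9) = 0x49A48F
k_1 = rotl(K, (1*1+9) mod 24) = rotl(K, 10) = 0x93491E
k_2 = rotl(K, (1*2+9) mod 24) = rotl(K, 11) = 0x26923D

0x26923D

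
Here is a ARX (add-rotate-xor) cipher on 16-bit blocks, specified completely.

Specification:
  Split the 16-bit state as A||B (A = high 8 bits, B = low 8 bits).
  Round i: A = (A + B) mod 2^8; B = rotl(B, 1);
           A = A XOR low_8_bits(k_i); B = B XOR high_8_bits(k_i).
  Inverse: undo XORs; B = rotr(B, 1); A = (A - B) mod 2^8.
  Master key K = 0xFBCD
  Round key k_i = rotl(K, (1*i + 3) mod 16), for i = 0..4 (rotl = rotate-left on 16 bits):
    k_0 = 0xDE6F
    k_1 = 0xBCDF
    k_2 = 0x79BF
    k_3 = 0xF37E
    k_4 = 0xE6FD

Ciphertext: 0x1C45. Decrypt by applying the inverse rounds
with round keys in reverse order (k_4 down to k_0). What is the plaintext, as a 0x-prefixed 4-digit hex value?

0xF54D

s_0 = ciphertext = 0x1C45
s_1 = InvRound(s_0, k_4) = 0x10D1
s_2 = InvRound(s_1, k_3) = 0x5D11
s_3 = InvRound(s_2, k_2) = 0xAE34
s_4 = InvRound(s_3, k_1) = 0x2D44
s_5 = InvRound(s_4, k_0) = 0xF54D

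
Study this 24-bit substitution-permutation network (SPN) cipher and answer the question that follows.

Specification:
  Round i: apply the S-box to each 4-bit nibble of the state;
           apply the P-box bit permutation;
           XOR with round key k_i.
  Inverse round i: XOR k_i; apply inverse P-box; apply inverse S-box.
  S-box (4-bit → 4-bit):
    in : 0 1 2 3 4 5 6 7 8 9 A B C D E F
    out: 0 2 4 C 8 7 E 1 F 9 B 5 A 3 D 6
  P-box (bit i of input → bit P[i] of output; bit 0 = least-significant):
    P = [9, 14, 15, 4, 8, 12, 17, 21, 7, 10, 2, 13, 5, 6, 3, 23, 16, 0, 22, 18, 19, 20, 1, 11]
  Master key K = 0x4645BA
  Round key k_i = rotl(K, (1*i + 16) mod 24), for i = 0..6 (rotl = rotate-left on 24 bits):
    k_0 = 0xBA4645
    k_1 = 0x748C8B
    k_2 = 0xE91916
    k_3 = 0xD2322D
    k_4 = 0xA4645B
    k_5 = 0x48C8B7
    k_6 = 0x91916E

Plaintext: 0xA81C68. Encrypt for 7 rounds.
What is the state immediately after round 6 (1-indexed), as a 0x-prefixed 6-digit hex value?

s_0 = plaintext = 0xA81C68
s_1 = Round(s_0, k_0) = 0xC5B814
s_2 = Round(s_1, k_1) = 0x25B036
s_3 = Round(s_2, k_2) = 0x8AD92D
s_4 = Round(s_3, k_3) = 0xCD58CE
s_5 = Round(s_4, k_4) = 0x95DAA6
s_6 = Round(s_5, k_5) = 0x213546
s_7 = Round(s_6, k_6) = 0x3155F1

0x213546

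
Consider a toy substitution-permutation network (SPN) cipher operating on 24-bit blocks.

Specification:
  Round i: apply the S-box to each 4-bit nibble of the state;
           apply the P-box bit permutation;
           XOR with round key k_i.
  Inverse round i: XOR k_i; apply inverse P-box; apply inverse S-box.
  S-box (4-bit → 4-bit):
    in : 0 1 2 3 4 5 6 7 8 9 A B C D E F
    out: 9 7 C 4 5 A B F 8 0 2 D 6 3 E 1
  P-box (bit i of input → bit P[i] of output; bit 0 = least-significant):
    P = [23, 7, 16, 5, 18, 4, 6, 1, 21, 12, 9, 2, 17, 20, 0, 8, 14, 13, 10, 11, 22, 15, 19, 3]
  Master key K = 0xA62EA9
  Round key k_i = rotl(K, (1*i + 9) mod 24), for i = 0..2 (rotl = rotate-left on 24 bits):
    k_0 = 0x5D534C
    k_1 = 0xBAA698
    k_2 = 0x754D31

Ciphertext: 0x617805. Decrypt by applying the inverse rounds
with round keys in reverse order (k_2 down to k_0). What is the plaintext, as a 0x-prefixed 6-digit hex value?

s_0 = ciphertext = 0x617805
s_1 = InvRound(s_0, k_2) = 0x9C55D8
s_2 = InvRound(s_1, k_1) = 0xAD0149
s_3 = InvRound(s_2, k_0) = 0xFFC79F

0xFFC79F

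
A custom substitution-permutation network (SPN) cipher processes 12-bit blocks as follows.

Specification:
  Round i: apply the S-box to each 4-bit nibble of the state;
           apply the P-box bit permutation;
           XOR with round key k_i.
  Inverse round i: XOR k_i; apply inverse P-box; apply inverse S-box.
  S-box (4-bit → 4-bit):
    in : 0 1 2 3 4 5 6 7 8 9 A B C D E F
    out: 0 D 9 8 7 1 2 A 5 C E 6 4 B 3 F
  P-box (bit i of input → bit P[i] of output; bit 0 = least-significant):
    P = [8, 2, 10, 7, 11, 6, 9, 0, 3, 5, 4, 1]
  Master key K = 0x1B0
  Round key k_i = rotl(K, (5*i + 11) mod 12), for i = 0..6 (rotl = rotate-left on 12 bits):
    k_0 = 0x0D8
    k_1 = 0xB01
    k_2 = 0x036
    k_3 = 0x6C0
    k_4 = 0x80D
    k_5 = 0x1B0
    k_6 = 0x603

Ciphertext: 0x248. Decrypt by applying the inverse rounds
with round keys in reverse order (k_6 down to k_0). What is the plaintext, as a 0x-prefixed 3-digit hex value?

s_0 = ciphertext = 0x248
s_1 = InvRound(s_0, k_6) = 0x27C
s_2 = InvRound(s_1, k_5) = 0x5BD
s_3 = InvRound(s_2, k_4) = 0xB51
s_4 = InvRound(s_3, k_3) = 0xC21
s_5 = InvRound(s_4, k_2) = 0x92B
s_6 = InvRound(s_5, k_1) = 0xDC0
s_7 = InvRound(s_6, k_0) = 0x858

0x858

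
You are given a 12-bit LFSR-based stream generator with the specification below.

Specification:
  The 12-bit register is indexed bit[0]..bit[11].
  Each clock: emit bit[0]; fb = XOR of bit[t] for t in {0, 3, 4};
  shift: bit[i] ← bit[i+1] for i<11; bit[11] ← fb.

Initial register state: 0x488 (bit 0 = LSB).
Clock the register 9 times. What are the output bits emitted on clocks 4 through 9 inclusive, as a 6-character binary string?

100010

reg_0 = 0x488
clock 1: out=0, reg = 0xA44
clock 2: out=0, reg = 0x522
clock 3: out=0, reg = 0x291
clock 4: out=1, reg = 0x148
clock 5: out=0, reg = 0x8A4
clock 6: out=0, reg = 0x452
clock 7: out=0, reg = 0xA29
clock 8: out=1, reg = 0x514
clock 9: out=0, reg = 0xA8A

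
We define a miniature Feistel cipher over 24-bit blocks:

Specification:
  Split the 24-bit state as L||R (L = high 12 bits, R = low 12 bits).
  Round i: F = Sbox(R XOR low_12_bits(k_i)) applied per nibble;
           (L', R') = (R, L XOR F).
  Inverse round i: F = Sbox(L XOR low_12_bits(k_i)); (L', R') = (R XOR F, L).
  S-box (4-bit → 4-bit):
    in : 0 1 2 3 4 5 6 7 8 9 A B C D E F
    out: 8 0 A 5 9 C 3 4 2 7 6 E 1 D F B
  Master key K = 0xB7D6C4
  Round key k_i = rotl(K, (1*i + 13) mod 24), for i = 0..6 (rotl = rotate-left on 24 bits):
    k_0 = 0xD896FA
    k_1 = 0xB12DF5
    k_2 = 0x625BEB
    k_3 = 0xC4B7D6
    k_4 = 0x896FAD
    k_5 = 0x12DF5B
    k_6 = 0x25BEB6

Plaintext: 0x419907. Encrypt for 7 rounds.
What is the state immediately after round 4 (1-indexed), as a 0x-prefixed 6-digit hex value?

0xD05512

s_0 = plaintext = 0x419907
s_1 = Round(s_0, k_0) = 0x907FA4
s_2 = Round(s_1, k_1) = 0xFA43C7
s_3 = Round(s_2, k_2) = 0x3C7D05
s_4 = Round(s_3, k_3) = 0xD05512
s_5 = Round(s_4, k_4) = 0x512BEE
s_6 = Round(s_5, k_5) = 0xBEECFE
s_7 = Round(s_6, k_6) = 0xCFE17C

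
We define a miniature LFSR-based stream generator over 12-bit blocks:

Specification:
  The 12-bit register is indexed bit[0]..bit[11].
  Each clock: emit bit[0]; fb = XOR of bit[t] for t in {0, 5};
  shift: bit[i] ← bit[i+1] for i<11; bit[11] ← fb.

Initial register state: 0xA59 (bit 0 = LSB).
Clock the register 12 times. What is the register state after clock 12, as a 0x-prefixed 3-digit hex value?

0xF8B

reg_0 = 0xA59
clock 1: out=1, reg = 0xD2C
clock 2: out=0, reg = 0xE96
clock 3: out=0, reg = 0x74B
clock 4: out=1, reg = 0xBA5
clock 5: out=1, reg = 0x5D2
clock 6: out=0, reg = 0x2E9
clock 7: out=1, reg = 0x174
clock 8: out=0, reg = 0x8BA
clock 9: out=0, reg = 0xC5D
clock 10: out=1, reg = 0xE2E
clock 11: out=0, reg = 0xF17
clock 12: out=1, reg = 0xF8B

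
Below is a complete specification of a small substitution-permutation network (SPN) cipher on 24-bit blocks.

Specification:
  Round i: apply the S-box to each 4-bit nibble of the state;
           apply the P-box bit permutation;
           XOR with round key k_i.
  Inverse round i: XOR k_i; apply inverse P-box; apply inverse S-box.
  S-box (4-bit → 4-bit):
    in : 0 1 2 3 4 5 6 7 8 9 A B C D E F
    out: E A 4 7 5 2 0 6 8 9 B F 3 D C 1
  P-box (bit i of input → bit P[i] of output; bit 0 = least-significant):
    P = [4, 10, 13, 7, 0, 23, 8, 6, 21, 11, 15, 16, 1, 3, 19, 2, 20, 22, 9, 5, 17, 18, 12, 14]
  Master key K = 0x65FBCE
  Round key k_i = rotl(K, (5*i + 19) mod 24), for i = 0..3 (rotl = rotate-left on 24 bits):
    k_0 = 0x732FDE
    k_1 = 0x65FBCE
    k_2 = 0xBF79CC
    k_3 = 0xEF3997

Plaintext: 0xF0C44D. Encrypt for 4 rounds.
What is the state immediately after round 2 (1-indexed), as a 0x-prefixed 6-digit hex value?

s_0 = plaintext = 0xF0C44D
s_1 = Round(s_0, k_0) = 0x118C65
s_2 = Round(s_1, k_1) = 0x01B7EA
s_3 = Round(s_2, k_2) = 0xF3A432
s_4 = Round(s_3, k_3) = 0x1D9A98

0x01B7EA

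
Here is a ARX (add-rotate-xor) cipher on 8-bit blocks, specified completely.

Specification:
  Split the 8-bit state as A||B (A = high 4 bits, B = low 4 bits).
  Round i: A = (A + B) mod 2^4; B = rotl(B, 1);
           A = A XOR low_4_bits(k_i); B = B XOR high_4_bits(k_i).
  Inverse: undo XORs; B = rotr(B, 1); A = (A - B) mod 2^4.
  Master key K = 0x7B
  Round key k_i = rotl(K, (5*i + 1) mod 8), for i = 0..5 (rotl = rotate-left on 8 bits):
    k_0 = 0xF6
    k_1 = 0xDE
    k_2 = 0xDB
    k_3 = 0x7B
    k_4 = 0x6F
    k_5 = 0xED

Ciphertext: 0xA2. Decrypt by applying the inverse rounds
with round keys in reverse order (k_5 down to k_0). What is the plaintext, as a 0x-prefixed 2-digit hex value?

s_0 = ciphertext = 0xA2
s_1 = InvRound(s_0, k_5) = 0x16
s_2 = InvRound(s_1, k_4) = 0xE0
s_3 = InvRound(s_2, k_3) = 0xAB
s_4 = InvRound(s_3, k_2) = 0xE3
s_5 = InvRound(s_4, k_1) = 0x97
s_6 = InvRound(s_5, k_0) = 0xB4

0xB4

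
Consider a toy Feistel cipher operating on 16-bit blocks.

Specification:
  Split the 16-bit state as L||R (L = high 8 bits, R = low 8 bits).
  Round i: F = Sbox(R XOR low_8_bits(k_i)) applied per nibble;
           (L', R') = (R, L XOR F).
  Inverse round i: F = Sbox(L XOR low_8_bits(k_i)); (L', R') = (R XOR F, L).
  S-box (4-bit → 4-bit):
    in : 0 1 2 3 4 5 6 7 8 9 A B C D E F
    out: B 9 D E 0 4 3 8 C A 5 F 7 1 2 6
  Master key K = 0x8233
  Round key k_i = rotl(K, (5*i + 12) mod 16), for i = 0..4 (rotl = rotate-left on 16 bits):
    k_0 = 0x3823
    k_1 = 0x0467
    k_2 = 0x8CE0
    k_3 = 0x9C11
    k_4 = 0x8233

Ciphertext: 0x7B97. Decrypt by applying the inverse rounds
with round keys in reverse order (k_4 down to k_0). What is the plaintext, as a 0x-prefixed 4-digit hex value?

0xEF4C

s_0 = ciphertext = 0x7B97
s_1 = InvRound(s_0, k_4) = 0x9B7B
s_2 = InvRound(s_1, k_3) = 0xBE9B
s_3 = InvRound(s_2, k_2) = 0xD9BE
s_4 = InvRound(s_3, k_1) = 0x4CD9
s_5 = InvRound(s_4, k_0) = 0xEF4C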